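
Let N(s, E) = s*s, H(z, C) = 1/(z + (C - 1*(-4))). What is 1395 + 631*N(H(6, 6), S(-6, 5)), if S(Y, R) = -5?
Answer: 357751/256 ≈ 1397.5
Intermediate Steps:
H(z, C) = 1/(4 + C + z) (H(z, C) = 1/(z + (C + 4)) = 1/(z + (4 + C)) = 1/(4 + C + z))
N(s, E) = s²
1395 + 631*N(H(6, 6), S(-6, 5)) = 1395 + 631*(1/(4 + 6 + 6))² = 1395 + 631*(1/16)² = 1395 + 631*(1/256) = 1395 + 631/256 = 357751/256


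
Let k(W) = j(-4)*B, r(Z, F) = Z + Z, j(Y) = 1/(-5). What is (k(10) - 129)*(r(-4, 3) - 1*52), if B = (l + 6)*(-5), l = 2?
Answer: 7260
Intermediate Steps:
B = -40 (B = (2 + 6)*(-5) = 8*(-5) = -40)
j(Y) = -⅕
r(Z, F) = 2*Z
k(W) = 8 (k(W) = -⅕*(-40) = 8)
(k(10) - 129)*(r(-4, 3) - 1*52) = (8 - 129)*(2*(-4) - 1*52) = -121*(-8 - 52) = -121*(-60) = 7260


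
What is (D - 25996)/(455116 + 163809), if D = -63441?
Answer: -89437/618925 ≈ -0.14450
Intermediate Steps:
(D - 25996)/(455116 + 163809) = (-63441 - 25996)/(455116 + 163809) = -89437/618925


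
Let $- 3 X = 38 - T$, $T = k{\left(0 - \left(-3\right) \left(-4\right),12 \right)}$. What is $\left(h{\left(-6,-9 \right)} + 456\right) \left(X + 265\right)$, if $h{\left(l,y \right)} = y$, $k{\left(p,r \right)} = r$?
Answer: $114581$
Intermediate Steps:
$T = 12$
$X = - \frac{26}{3}$ ($X = - \frac{38 - 12}{3} = \left(- \frac{1}{3}\right) 26 = - \frac{26}{3} \approx -8.6667$)
$\left(h{\left(-6,-9 \right)} + 456\right) \left(X + 265\right) = \left(-9 + 456\right) \left(- \frac{26}{3} + 265\right) = 447 \cdot \frac{769}{3} = 114581$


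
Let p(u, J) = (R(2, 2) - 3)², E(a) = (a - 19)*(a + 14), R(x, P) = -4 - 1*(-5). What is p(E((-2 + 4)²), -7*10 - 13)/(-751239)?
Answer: -4/751239 ≈ -5.3245e-6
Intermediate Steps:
R(x, P) = 1 (R(x, P) = -4 + 5 = 1)
E(a) = (-19 + a)*(14 + a)
p(u, J) = 4 (p(u, J) = (1 - 3)² = (-2)² = 4)
p(E((-2 + 4)²), -7*10 - 13)/(-751239) = 4/(-751239) = 4*(-1/751239) = -4/751239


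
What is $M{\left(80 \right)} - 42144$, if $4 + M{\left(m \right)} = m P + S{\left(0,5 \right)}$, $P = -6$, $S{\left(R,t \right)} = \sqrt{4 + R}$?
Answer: $-42626$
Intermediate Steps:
$M{\left(m \right)} = -2 - 6 m$ ($M{\left(m \right)} = -4 + \left(m \left(-6\right) + \sqrt{4 + 0}\right) = -4 - \left(-2 + 6 m\right) = -2 - 6 m$)
$M{\left(80 \right)} - 42144 = \left(-2 - 480\right) - 42144 = -482 - 42144 = -42626$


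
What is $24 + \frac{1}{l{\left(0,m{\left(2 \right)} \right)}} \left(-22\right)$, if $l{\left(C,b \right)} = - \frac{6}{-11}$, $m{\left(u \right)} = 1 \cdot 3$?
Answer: $- \frac{49}{3} \approx -16.333$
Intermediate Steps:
$m{\left(u \right)} = 3$
$l{\left(C,b \right)} = \frac{6}{11}$ ($l{\left(C,b \right)} = \left(-6\right) \left(- \frac{1}{11}\right) = \frac{6}{11}$)
$24 + \frac{1}{l{\left(0,m{\left(2 \right)} \right)}} \left(-22\right) = 24 + \frac{1}{\frac{6}{11}} \left(-22\right) = 24 + \frac{11}{6} \left(-22\right) = 24 - \frac{121}{3} = - \frac{49}{3}$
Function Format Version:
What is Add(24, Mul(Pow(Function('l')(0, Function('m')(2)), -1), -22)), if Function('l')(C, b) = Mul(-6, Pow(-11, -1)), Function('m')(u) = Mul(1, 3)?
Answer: Rational(-49, 3) ≈ -16.333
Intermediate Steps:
Function('m')(u) = 3
Function('l')(C, b) = Rational(6, 11) (Function('l')(C, b) = Mul(-6, Rational(-1, 11)) = Rational(6, 11))
Add(24, Mul(Pow(Function('l')(0, Function('m')(2)), -1), -22)) = Add(24, Mul(Pow(Rational(6, 11), -1), -22)) = Add(24, Mul(Rational(11, 6), -22)) = Add(24, Rational(-121, 3)) = Rational(-49, 3)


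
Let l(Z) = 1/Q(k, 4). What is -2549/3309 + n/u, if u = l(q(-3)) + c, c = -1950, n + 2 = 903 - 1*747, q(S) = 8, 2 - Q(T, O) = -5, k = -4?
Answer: -38358403/45164541 ≈ -0.84930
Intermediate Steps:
Q(T, O) = 7 (Q(T, O) = 2 - 1*(-5) = 2 + 5 = 7)
n = 154 (n = -2 + (903 - 1*747) = -2 + (903 - 747) = -2 + 156 = 154)
l(Z) = ⅐ (l(Z) = 1/7 = ⅐)
u = -13649/7 (u = ⅐ - 1950 = -13649/7 ≈ -1949.9)
-2549/3309 + n/u = -2549/3309 + 154/(-13649/7) = -2549*1/3309 + 154*(-7/13649) = -2549/3309 - 1078/13649 = -38358403/45164541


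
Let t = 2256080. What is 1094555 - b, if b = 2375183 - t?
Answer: 975452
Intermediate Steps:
b = 119103 (b = 2375183 - 1*2256080 = 2375183 - 2256080 = 119103)
1094555 - b = 1094555 - 1*119103 = 1094555 - 119103 = 975452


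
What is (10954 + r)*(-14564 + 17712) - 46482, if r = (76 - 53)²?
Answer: 36102002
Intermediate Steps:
r = 529 (r = 23² = 529)
(10954 + r)*(-14564 + 17712) - 46482 = (10954 + 529)*(-14564 + 17712) - 46482 = 11483*3148 - 46482 = 36148484 - 46482 = 36102002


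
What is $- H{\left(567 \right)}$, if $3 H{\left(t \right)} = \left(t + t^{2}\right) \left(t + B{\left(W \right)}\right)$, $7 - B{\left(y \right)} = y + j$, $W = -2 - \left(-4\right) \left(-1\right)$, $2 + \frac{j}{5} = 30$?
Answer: $-47234880$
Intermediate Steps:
$j = 140$ ($j = -10 + 5 \cdot 30 = -10 + 150 = 140$)
$W = -6$ ($W = -2 - 4 = -6$)
$B{\left(y \right)} = -133 - y$ ($B{\left(y \right)} = 7 - \left(y + 140\right) = 7 - \left(140 + y\right) = -133 - y$)
$H{\left(t \right)} = \frac{\left(-127 + t\right) \left(t + t^{2}\right)}{3}$ ($H{\left(t \right)} = \frac{\left(t + t^{2}\right) \left(t - 127\right)}{3} = \frac{\left(t + t^{2}\right) \left(-127 + t\right)}{3} = \frac{\left(-127 + t\right) \left(t + t^{2}\right)}{3}$)
$- H{\left(567 \right)} = - \frac{567 \left(-127 + 567^{2} - 71442\right)}{3} = - \frac{567 \left(-127 + 321489 - 71442\right)}{3} = - \frac{567 \cdot 249920}{3} = \left(-1\right) 47234880 = -47234880$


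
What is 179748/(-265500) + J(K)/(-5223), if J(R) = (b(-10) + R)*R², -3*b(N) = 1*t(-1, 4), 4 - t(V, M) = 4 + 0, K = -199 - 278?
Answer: 266797500812/12839875 ≈ 20779.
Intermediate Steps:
K = -477
t(V, M) = 0 (t(V, M) = 4 - (4 + 0) = 4 - 1*4 = 4 - 4 = 0)
b(N) = 0 (b(N) = -0/3 = -⅓*0 = 0)
J(R) = R³ (J(R) = (0 + R)*R² = R*R² = R³)
179748/(-265500) + J(K)/(-5223) = 179748/(-265500) + (-477)³/(-5223) = 179748*(-1/265500) - 108531333*(-1/5223) = -4993/7375 + 36177111/1741 = 266797500812/12839875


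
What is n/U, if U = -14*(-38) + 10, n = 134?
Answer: 67/271 ≈ 0.24723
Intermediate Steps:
U = 542 (U = 532 + 10 = 542)
n/U = 134/542 = 134*(1/542) = 67/271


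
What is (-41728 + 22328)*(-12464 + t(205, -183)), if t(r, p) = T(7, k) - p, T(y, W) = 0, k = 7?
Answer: 238251400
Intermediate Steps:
t(r, p) = -p (t(r, p) = 0 - p = -p)
(-41728 + 22328)*(-12464 + t(205, -183)) = (-41728 + 22328)*(-12464 - 1*(-183)) = -19400*(-12464 + 183) = -19400*(-12281) = 238251400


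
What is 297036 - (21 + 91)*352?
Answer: 257612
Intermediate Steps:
297036 - (21 + 91)*352 = 297036 - 112*352 = 297036 - 1*39424 = 297036 - 39424 = 257612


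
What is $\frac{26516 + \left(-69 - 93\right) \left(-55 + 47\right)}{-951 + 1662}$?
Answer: $\frac{27812}{711} \approx 39.117$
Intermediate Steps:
$\frac{26516 + \left(-69 - 93\right) \left(-55 + 47\right)}{-951 + 1662} = \frac{26516 - -1296}{711} = \left(26516 + 1296\right) \frac{1}{711} = 27812 \cdot \frac{1}{711} = \frac{27812}{711}$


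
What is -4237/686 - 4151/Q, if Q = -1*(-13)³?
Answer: -12156275/1507142 ≈ -8.0658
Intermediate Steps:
Q = 2197 (Q = -1*(-2197) = 2197)
-4237/686 - 4151/Q = -4237/686 - 4151/2197 = -12156275/1507142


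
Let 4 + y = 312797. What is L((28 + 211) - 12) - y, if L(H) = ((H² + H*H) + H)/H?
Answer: -312338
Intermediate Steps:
y = 312793 (y = -4 + 312797 = 312793)
L(H) = (H + 2*H²)/H (L(H) = ((H² + H²) + H)/H = (2*H² + H)/H = (H + 2*H²)/H)
L((28 + 211) - 12) - y = (1 + 2*((28 + 211) - 12)) - 1*312793 = (1 + 2*(239 - 12)) - 312793 = (1 + 2*227) - 312793 = (1 + 454) - 312793 = 455 - 312793 = -312338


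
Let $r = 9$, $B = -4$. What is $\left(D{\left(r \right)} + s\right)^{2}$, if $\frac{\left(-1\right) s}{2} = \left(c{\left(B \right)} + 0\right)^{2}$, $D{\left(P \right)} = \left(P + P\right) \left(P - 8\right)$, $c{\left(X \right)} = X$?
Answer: $196$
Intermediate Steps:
$D{\left(P \right)} = 2 P \left(-8 + P\right)$
$s = -32$ ($s = - 2 \left(-4 + 0\right)^{2} = - 2 \left(-4\right)^{2} = \left(-2\right) 16 = -32$)
$\left(D{\left(r \right)} + s\right)^{2} = \left(2 \cdot 9 \left(-8 + 9\right) - 32\right)^{2} = \left(2 \cdot 9 \cdot 1 - 32\right)^{2} = \left(18 - 32\right)^{2} = \left(-14\right)^{2} = 196$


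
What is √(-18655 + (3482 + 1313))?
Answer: 6*I*√385 ≈ 117.73*I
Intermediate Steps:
√(-18655 + (3482 + 1313)) = √(-18655 + 4795) = √(-13860) = 6*I*√385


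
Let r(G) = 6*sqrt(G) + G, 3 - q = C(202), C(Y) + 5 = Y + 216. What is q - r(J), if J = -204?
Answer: -206 - 12*I*sqrt(51) ≈ -206.0 - 85.697*I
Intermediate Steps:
C(Y) = 211 + Y (C(Y) = -5 + (Y + 216) = -5 + (216 + Y) = 211 + Y)
q = -410 (q = 3 - (211 + 202) = 3 - 1*413 = 3 - 413 = -410)
r(G) = G + 6*sqrt(G)
q - r(J) = -410 - (-204 + 6*sqrt(-204)) = -410 - (-204 + 6*(2*I*sqrt(51))) = -410 - (-204 + 12*I*sqrt(51)) = -410 + (204 - 12*I*sqrt(51)) = -206 - 12*I*sqrt(51)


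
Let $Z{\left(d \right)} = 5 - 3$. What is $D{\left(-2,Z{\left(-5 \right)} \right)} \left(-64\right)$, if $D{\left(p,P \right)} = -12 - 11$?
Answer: $1472$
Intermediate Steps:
$Z{\left(d \right)} = 2$
$D{\left(p,P \right)} = -23$ ($D{\left(p,P \right)} = -12 - 11 = -23$)
$D{\left(-2,Z{\left(-5 \right)} \right)} \left(-64\right) = \left(-23\right) \left(-64\right) = 1472$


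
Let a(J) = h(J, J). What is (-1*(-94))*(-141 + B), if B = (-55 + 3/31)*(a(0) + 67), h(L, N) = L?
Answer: -11130070/31 ≈ -3.5903e+5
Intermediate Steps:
a(J) = J
B = -114034/31 (B = (-55 + 3/31)*(0 + 67) = (-55 + 3*(1/31))*67 = (-55 + 3/31)*67 = -1702/31*67 = -114034/31 ≈ -3678.5)
(-1*(-94))*(-141 + B) = (-1*(-94))*(-141 - 114034/31) = 94*(-118405/31) = -11130070/31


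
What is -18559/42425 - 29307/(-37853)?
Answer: 540835648/1605913525 ≈ 0.33678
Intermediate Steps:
-18559/42425 - 29307/(-37853) = -18559*1/42425 - 29307*(-1/37853) = -18559/42425 + 29307/37853 = 540835648/1605913525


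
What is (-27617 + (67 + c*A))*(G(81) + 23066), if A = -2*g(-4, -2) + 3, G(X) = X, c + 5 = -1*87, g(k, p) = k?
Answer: -661124614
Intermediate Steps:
c = -92 (c = -5 - 1*87 = -5 - 87 = -92)
A = 11 (A = -2*(-4) + 3 = 8 + 3 = 11)
(-27617 + (67 + c*A))*(G(81) + 23066) = (-27617 + (67 - 92*11))*(81 + 23066) = (-27617 + (67 - 1012))*23147 = (-27617 - 945)*23147 = -28562*23147 = -661124614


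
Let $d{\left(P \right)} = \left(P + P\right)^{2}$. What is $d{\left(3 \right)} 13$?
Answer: $468$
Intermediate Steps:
$d{\left(P \right)} = 4 P^{2}$ ($d{\left(P \right)} = \left(2 P\right)^{2} = 4 P^{2}$)
$d{\left(3 \right)} 13 = 4 \cdot 3^{2} \cdot 13 = 4 \cdot 9 \cdot 13 = 36 \cdot 13 = 468$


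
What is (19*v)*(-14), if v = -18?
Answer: 4788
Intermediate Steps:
(19*v)*(-14) = (19*(-18))*(-14) = -342*(-14) = 4788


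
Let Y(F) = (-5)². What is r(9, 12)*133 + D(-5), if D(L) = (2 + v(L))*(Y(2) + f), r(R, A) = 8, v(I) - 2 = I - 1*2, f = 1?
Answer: 986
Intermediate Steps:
Y(F) = 25
v(I) = I (v(I) = 2 + (I - 1*2) = 2 + (I - 2) = 2 + (-2 + I) = I)
D(L) = 52 + 26*L (D(L) = (2 + L)*(25 + 1) = (2 + L)*26 = 52 + 26*L)
r(9, 12)*133 + D(-5) = 8*133 + (52 + 26*(-5)) = 1064 + (52 - 130) = 1064 - 78 = 986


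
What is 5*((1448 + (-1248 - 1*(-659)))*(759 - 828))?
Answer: -296355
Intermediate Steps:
5*((1448 + (-1248 - 1*(-659)))*(759 - 828)) = 5*((1448 + (-1248 + 659))*(-69)) = 5*((1448 - 589)*(-69)) = 5*(859*(-69)) = 5*(-59271) = -296355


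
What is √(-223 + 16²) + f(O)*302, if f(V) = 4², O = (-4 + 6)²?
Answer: 4832 + √33 ≈ 4837.7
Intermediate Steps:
O = 4 (O = 2² = 4)
f(V) = 16
√(-223 + 16²) + f(O)*302 = √(-223 + 16²) + 16*302 = √(-223 + 256) + 4832 = √33 + 4832 = 4832 + √33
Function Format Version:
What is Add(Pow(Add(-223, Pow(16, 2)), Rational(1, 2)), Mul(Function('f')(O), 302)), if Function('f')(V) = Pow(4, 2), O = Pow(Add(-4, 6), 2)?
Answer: Add(4832, Pow(33, Rational(1, 2))) ≈ 4837.7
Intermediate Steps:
O = 4 (O = Pow(2, 2) = 4)
Function('f')(V) = 16
Add(Pow(Add(-223, Pow(16, 2)), Rational(1, 2)), Mul(Function('f')(O), 302)) = Add(Pow(Add(-223, Pow(16, 2)), Rational(1, 2)), Mul(16, 302)) = Add(Pow(Add(-223, 256), Rational(1, 2)), 4832) = Add(Pow(33, Rational(1, 2)), 4832) = Add(4832, Pow(33, Rational(1, 2)))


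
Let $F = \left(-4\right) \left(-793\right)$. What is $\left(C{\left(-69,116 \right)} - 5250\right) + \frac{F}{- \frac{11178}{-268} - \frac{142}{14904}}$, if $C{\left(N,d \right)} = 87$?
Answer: $- \frac{105909192843}{20819857} \approx -5086.9$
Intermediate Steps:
$F = 3172$
$\left(C{\left(-69,116 \right)} - 5250\right) + \frac{F}{- \frac{11178}{-268} - \frac{142}{14904}} = \left(87 - 5250\right) + \frac{3172}{- \frac{11178}{-268} - \frac{142}{14904}} = -5163 + \frac{3172}{\left(-11178\right) \left(- \frac{1}{268}\right) - \frac{71}{7452}} = -5163 + \frac{3172}{\frac{5589}{134} - \frac{71}{7452}} = -5163 + \frac{3172}{\frac{20819857}{499284}} = -5163 + 3172 \cdot \frac{499284}{20819857} = -5163 + \frac{1583728848}{20819857} = - \frac{105909192843}{20819857}$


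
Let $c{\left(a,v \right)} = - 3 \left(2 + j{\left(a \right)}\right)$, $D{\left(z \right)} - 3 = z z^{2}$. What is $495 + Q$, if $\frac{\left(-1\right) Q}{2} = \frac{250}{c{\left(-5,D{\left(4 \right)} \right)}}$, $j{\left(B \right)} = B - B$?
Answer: $\frac{1735}{3} \approx 578.33$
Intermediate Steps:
$j{\left(B \right)} = 0$
$D{\left(z \right)} = 3 + z^{3}$ ($D{\left(z \right)} = 3 + z z^{2} = 3 + z^{3}$)
$c{\left(a,v \right)} = -6$ ($c{\left(a,v \right)} = - 3 \left(2 + 0\right) = \left(-3\right) 2 = -6$)
$Q = \frac{250}{3}$ ($Q = - 2 \frac{250}{-6} = - 2 \cdot 250 \left(- \frac{1}{6}\right) = \left(-2\right) \left(- \frac{125}{3}\right) = \frac{250}{3} \approx 83.333$)
$495 + Q = 495 + \frac{250}{3} = \frac{1735}{3}$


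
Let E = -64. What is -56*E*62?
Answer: 222208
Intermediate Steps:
-56*E*62 = -56*(-64)*62 = 3584*62 = 222208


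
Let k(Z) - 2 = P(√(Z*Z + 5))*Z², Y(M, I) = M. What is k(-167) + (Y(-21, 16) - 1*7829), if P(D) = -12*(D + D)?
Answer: -7848 - 669336*√27894 ≈ -1.1180e+8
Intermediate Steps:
P(D) = -24*D
k(Z) = 2 - 24*Z²*√(5 + Z²) (k(Z) = 2 + (-24*√(Z*Z + 5))*Z² = 2 + (-24*√(Z² + 5))*Z² = 2 + (-24*√(5 + Z²))*Z² = 2 - 24*Z²*√(5 + Z²))
k(-167) + (Y(-21, 16) - 1*7829) = (2 - 24*(-167)²*√(5 + (-167)²)) + (-21 - 1*7829) = (2 - 24*27889*√(5 + 27889)) + (-21 - 7829) = (2 - 24*27889*√27894) - 7850 = (2 - 669336*√27894) - 7850 = -7848 - 669336*√27894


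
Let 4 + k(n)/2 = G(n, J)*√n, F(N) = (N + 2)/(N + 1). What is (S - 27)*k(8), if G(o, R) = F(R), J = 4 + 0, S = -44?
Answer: 568 - 1704*√2/5 ≈ 86.036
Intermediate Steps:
J = 4
F(N) = (2 + N)/(1 + N)
G(o, R) = (2 + R)/(1 + R)
k(n) = -8 + 12*√n/5 (k(n) = -8 + 2*(((2 + 4)/(1 + 4))*√n) = -8 + 2*((6/5)*√n) = -8 + 2*(((⅕)*6)*√n) = -8 + 2*(6*√n/5) = -8 + 12*√n/5)
(S - 27)*k(8) = (-44 - 27)*(-8 + 12*√8/5) = -71*(-8 + 12*(2*√2)/5) = -71*(-8 + 24*√2/5) = 568 - 1704*√2/5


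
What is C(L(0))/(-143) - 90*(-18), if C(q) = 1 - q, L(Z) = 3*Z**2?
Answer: 231659/143 ≈ 1620.0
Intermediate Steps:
C(L(0))/(-143) - 90*(-18) = (1 - 3*0**2)/(-143) - 90*(-18) = (1 - 3*0)*(-1/143) + 1620 = (1 - 1*0)*(-1/143) + 1620 = (1 + 0)*(-1/143) + 1620 = 1*(-1/143) + 1620 = -1/143 + 1620 = 231659/143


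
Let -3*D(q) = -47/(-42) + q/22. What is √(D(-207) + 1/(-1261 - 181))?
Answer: √6255830042/47586 ≈ 1.6621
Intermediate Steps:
D(q) = -47/126 - q/66 (D(q) = -(-47/(-42) + q/22)/3 = -(-47*(-1/42) + q*(1/22))/3 = -(47/42 + q/22)/3 = -47/126 - q/66)
√(D(-207) + 1/(-1261 - 181)) = √((-47/126 - 1/66*(-207)) + 1/(-1261 - 181)) = √((-47/126 + 69/22) + 1/(-1442)) = √(1915/693 - 1/1442) = √(394391/142758) = √6255830042/47586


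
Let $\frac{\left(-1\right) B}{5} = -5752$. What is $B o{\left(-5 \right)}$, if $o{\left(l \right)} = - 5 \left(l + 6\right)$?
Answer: $-143800$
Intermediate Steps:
$o{\left(l \right)} = -30 - 5 l$ ($o{\left(l \right)} = - 5 \left(6 + l\right) = -30 - 5 l$)
$B = 28760$ ($B = \left(-5\right) \left(-5752\right) = 28760$)
$B o{\left(-5 \right)} = 28760 \left(-30 - -25\right) = 28760 \left(-30 + 25\right) = 28760 \left(-5\right) = -143800$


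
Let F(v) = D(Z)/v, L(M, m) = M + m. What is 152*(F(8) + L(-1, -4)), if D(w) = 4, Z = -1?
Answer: -684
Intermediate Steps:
F(v) = 4/v
152*(F(8) + L(-1, -4)) = 152*(4/8 + (-1 - 4)) = 152*(4*(1/8) - 5) = 152*(1/2 - 5) = 152*(-9/2) = -684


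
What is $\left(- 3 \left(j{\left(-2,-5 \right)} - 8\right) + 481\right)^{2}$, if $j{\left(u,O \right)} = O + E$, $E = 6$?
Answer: $252004$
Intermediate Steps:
$j{\left(u,O \right)} = 6 + O$ ($j{\left(u,O \right)} = O + 6 = 6 + O$)
$\left(- 3 \left(j{\left(-2,-5 \right)} - 8\right) + 481\right)^{2} = \left(- 3 \left(\left(6 - 5\right) - 8\right) + 481\right)^{2} = \left(- 3 \left(1 - 8\right) + 481\right)^{2} = \left(\left(-3\right) \left(-7\right) + 481\right)^{2} = \left(21 + 481\right)^{2} = 502^{2} = 252004$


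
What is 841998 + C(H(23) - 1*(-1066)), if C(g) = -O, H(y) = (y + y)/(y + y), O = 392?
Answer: 841606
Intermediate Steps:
H(y) = 1 (H(y) = (2*y)/((2*y)) = (2*y)*(1/(2*y)) = 1)
C(g) = -392 (C(g) = -1*392 = -392)
841998 + C(H(23) - 1*(-1066)) = 841998 - 392 = 841606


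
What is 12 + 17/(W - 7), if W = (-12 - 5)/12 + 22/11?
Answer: 720/77 ≈ 9.3506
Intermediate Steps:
W = 7/12 (W = -17*1/12 + 22*(1/11) = -17/12 + 2 = 7/12 ≈ 0.58333)
12 + 17/(W - 7) = 12 + 17/(7/12 - 7) = 12 + 17/(-77/12) = 12 - 12/77*17 = 12 - 204/77 = 720/77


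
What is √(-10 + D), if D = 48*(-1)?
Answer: I*√58 ≈ 7.6158*I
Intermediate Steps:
D = -48
√(-10 + D) = √(-10 - 48) = √(-58) = I*√58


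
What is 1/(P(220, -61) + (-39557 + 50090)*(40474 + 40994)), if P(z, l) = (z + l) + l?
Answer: 1/858102542 ≈ 1.1654e-9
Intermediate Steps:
P(z, l) = z + 2*l (P(z, l) = (l + z) + l = z + 2*l)
1/(P(220, -61) + (-39557 + 50090)*(40474 + 40994)) = 1/((220 + 2*(-61)) + (-39557 + 50090)*(40474 + 40994)) = 1/((220 - 122) + 10533*81468) = 1/(98 + 858102444) = 1/858102542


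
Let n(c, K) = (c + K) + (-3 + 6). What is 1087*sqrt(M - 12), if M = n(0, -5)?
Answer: 1087*I*sqrt(14) ≈ 4067.2*I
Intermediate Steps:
n(c, K) = 3 + K + c (n(c, K) = (K + c) + 3 = 3 + K + c)
M = -2 (M = 3 - 5 + 0 = -2)
1087*sqrt(M - 12) = 1087*sqrt(-2 - 12) = 1087*sqrt(-14) = 1087*(I*sqrt(14)) = 1087*I*sqrt(14)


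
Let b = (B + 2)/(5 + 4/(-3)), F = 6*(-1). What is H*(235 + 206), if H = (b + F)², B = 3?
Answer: 1147041/121 ≈ 9479.7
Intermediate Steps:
F = -6
b = 15/11 (b = (3 + 2)/(5 + 4/(-3)) = 5/(5 + 4*(-⅓)) = 5/(5 - 4/3) = 5/(11/3) = 5*(3/11) = 15/11 ≈ 1.3636)
H = 2601/121 (H = (15/11 - 6)² = (-51/11)² = 2601/121 ≈ 21.496)
H*(235 + 206) = 2601*(235 + 206)/121 = (2601/121)*441 = 1147041/121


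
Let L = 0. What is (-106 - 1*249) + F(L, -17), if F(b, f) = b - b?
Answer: -355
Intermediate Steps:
F(b, f) = 0
(-106 - 1*249) + F(L, -17) = (-106 - 1*249) + 0 = (-106 - 249) + 0 = -355 + 0 = -355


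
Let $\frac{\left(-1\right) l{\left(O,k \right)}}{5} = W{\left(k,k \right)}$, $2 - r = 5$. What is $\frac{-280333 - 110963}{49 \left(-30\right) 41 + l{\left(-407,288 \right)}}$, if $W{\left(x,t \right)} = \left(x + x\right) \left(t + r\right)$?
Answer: $\frac{65216}{146845} \approx 0.44411$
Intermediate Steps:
$r = -3$ ($r = 2 - 5 = -3$)
$W{\left(x,t \right)} = 2 x \left(-3 + t\right)$ ($W{\left(x,t \right)} = \left(x + x\right) \left(t - 3\right) = 2 x \left(-3 + t\right)$)
$l{\left(O,k \right)} = - 10 k \left(-3 + k\right)$ ($l{\left(O,k \right)} = - 5 \cdot 2 k \left(-3 + k\right) = - 10 k \left(-3 + k\right)$)
$\frac{-280333 - 110963}{49 \left(-30\right) 41 + l{\left(-407,288 \right)}} = \frac{-280333 - 110963}{49 \left(-30\right) 41 + 10 \cdot 288 \left(3 - 288\right)} = - \frac{391296}{\left(-1470\right) 41 + 10 \cdot 288 \left(3 - 288\right)} = - \frac{391296}{-60270 + 10 \cdot 288 \left(-285\right)} = - \frac{391296}{-60270 - 820800} = - \frac{391296}{-881070} = \left(-391296\right) \left(- \frac{1}{881070}\right) = \frac{65216}{146845}$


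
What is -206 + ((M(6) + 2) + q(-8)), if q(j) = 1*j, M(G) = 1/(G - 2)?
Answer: -847/4 ≈ -211.75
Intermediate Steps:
M(G) = 1/(-2 + G)
q(j) = j
-206 + ((M(6) + 2) + q(-8)) = -206 + ((1/(-2 + 6) + 2) - 8) = -206 + ((1/4 + 2) - 8) = -206 + (9/4 - 8) = -206 - 23/4 = -847/4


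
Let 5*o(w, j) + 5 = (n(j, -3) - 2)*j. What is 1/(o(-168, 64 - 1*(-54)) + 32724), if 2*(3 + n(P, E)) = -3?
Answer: 5/162848 ≈ 3.0703e-5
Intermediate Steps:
n(P, E) = -9/2 (n(P, E) = -3 + (½)*(-3) = -3 - 3/2 = -9/2)
o(w, j) = -1 - 13*j/10 (o(w, j) = -1 + ((-9/2 - 2)*j)/5 = -1 + (-13*j/2)/5 = -1 - 13*j/10)
1/(o(-168, 64 - 1*(-54)) + 32724) = 1/((-1 - 13*(64 - 1*(-54))/10) + 32724) = 1/((-1 - 13*(64 + 54)/10) + 32724) = 1/((-1 - 13/10*118) + 32724) = 1/((-1 - 767/5) + 32724) = 1/(-772/5 + 32724) = 1/(162848/5) = 5/162848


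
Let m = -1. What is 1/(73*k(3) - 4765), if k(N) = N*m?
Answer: -1/4984 ≈ -0.00020064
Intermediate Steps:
k(N) = -N (k(N) = N*(-1) = -N)
1/(73*k(3) - 4765) = 1/(73*(-1*3) - 4765) = 1/(73*(-3) - 4765) = 1/(-219 - 4765) = 1/(-4984) = -1/4984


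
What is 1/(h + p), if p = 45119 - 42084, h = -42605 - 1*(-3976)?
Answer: -1/35594 ≈ -2.8095e-5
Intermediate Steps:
h = -38629 (h = -42605 + 3976 = -38629)
p = 3035
1/(h + p) = 1/(-38629 + 3035) = 1/(-35594) = -1/35594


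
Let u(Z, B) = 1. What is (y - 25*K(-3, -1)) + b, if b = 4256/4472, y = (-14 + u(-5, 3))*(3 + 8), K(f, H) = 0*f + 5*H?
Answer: -9530/559 ≈ -17.048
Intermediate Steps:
K(f, H) = 5*H (K(f, H) = 0 + 5*H = 5*H)
y = -143 (y = (-14 + 1)*(3 + 8) = -13*11 = -143)
b = 532/559 (b = 4256*(1/4472) = 532/559 ≈ 0.95170)
(y - 25*K(-3, -1)) + b = (-143 - 125*(-1)) + 532/559 = (-143 - 25*(-5)) + 532/559 = (-143 + 125) + 532/559 = -18 + 532/559 = -9530/559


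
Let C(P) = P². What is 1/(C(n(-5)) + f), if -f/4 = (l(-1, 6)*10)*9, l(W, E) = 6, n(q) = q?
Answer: -1/2135 ≈ -0.00046838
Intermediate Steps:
f = -2160 (f = -4*6*10*9 = -240*9 = -4*540 = -2160)
1/(C(n(-5)) + f) = 1/((-5)² - 2160) = 1/(25 - 2160) = 1/(-2135) = -1/2135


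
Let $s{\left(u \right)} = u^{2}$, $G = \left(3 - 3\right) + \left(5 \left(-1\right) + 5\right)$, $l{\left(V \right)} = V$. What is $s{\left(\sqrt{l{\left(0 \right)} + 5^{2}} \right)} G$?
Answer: $0$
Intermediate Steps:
$G = 0$ ($G = 0 + \left(-5 + 5\right) = 0 + 0 = 0$)
$s{\left(\sqrt{l{\left(0 \right)} + 5^{2}} \right)} G = \left(\sqrt{0 + 5^{2}}\right)^{2} \cdot 0 = \left(\sqrt{0 + 25}\right)^{2} \cdot 0 = \left(\sqrt{25}\right)^{2} \cdot 0 = 5^{2} \cdot 0 = 25 \cdot 0 = 0$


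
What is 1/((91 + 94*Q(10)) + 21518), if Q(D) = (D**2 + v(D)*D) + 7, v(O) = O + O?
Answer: 1/50467 ≈ 1.9815e-5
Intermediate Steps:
v(O) = 2*O
Q(D) = 7 + 3*D**2 (Q(D) = (D**2 + (2*D)*D) + 7 = (D**2 + 2*D**2) + 7 = 3*D**2 + 7 = 7 + 3*D**2)
1/((91 + 94*Q(10)) + 21518) = 1/((91 + 94*(7 + 3*10**2)) + 21518) = 1/((91 + 94*(7 + 3*100)) + 21518) = 1/((91 + 94*(7 + 300)) + 21518) = 1/((91 + 94*307) + 21518) = 1/((91 + 28858) + 21518) = 1/(28949 + 21518) = 1/50467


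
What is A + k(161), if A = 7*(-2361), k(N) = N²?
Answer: 9394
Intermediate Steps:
A = -16527
A + k(161) = -16527 + 161² = -16527 + 25921 = 9394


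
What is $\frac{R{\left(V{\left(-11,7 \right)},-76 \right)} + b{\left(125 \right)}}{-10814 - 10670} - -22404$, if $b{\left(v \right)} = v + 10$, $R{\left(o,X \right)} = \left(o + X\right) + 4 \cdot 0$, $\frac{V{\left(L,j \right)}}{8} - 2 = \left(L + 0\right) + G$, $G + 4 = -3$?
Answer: $\frac{481327605}{21484} \approx 22404.0$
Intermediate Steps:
$G = -7$ ($G = -4 - 3 = -7$)
$V{\left(L,j \right)} = -40 + 8 L$ ($V{\left(L,j \right)} = 16 + 8 \left(\left(L + 0\right) - 7\right) = 16 + 8 \left(L - 7\right) = 16 + 8 \left(-7 + L\right) = 16 + \left(-56 + 8 L\right) = -40 + 8 L$)
$R{\left(o,X \right)} = X + o$ ($R{\left(o,X \right)} = \left(X + o\right) + 0 = X + o$)
$b{\left(v \right)} = 10 + v$
$\frac{R{\left(V{\left(-11,7 \right)},-76 \right)} + b{\left(125 \right)}}{-10814 - 10670} - -22404 = \frac{\left(-76 + \left(-40 + 8 \left(-11\right)\right)\right) + \left(10 + 125\right)}{-10814 - 10670} - -22404 = \frac{\left(-76 - 128\right) + 135}{-21484} + 22404 = \left(\left(-76 - 128\right) + 135\right) \left(- \frac{1}{21484}\right) + 22404 = \left(-204 + 135\right) \left(- \frac{1}{21484}\right) + 22404 = \left(-69\right) \left(- \frac{1}{21484}\right) + 22404 = \frac{69}{21484} + 22404 = \frac{481327605}{21484}$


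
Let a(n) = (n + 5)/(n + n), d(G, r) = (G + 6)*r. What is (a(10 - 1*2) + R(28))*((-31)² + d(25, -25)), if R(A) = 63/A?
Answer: 4557/8 ≈ 569.63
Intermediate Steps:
d(G, r) = r*(6 + G) (d(G, r) = (6 + G)*r = r*(6 + G))
a(n) = (5 + n)/(2*n) (a(n) = (5 + n)/((2*n)) = (5 + n)*(1/(2*n)) = (5 + n)/(2*n))
(a(10 - 1*2) + R(28))*((-31)² + d(25, -25)) = ((5 + (10 - 1*2))/(2*(10 - 1*2)) + 63/28)*((-31)² - 25*(6 + 25)) = ((5 + (10 - 2))/(2*(10 - 2)) + 63*(1/28))*(961 - 25*31) = ((½)*(5 + 8)/8 + 9/4)*(961 - 775) = ((½)*(⅛)*13 + 9/4)*186 = (13/16 + 9/4)*186 = (49/16)*186 = 4557/8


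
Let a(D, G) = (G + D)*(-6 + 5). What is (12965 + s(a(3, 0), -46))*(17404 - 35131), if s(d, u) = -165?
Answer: -226905600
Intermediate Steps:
a(D, G) = -D - G (a(D, G) = (D + G)*(-1) = -D - G)
(12965 + s(a(3, 0), -46))*(17404 - 35131) = (12965 - 165)*(17404 - 35131) = 12800*(-17727) = -226905600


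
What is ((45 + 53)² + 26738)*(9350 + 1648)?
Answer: 399689316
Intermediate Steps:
((45 + 53)² + 26738)*(9350 + 1648) = (98² + 26738)*10998 = (9604 + 26738)*10998 = 36342*10998 = 399689316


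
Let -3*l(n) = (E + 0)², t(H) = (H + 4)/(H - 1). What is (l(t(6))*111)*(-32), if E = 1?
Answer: 1184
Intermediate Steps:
t(H) = (4 + H)/(-1 + H)
l(n) = -⅓ (l(n) = -(1 + 0)²/3 = -⅓*1² = -⅓*1 = -⅓)
(l(t(6))*111)*(-32) = -⅓*111*(-32) = -37*(-32) = 1184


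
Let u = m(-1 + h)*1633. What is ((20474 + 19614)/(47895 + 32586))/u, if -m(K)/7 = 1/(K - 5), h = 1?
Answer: 200440/919978311 ≈ 0.00021787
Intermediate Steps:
m(K) = -7/(-5 + K) (m(K) = -7/(K - 5) = -7/(-5 + K))
u = 11431/5 (u = -7/(-5 + (-1 + 1))*1633 = -7/(-5 + 0)*1633 = -7/(-5)*1633 = -7*(-⅕)*1633 = (7/5)*1633 = 11431/5 ≈ 2286.2)
((20474 + 19614)/(47895 + 32586))/u = ((20474 + 19614)/(47895 + 32586))/(11431/5) = (40088/80481)*(5/11431) = 200440/919978311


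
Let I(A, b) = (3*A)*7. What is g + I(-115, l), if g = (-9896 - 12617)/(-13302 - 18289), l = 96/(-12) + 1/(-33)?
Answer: -76269752/31591 ≈ -2414.3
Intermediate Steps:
l = -265/33 (l = 96*(-1/12) + 1*(-1/33) = -8 - 1/33 = -265/33 ≈ -8.0303)
I(A, b) = 21*A
g = 22513/31591 (g = -22513/(-31591) = -22513*(-1/31591) = 22513/31591 ≈ 0.71264)
g + I(-115, l) = 22513/31591 + 21*(-115) = 22513/31591 - 2415 = -76269752/31591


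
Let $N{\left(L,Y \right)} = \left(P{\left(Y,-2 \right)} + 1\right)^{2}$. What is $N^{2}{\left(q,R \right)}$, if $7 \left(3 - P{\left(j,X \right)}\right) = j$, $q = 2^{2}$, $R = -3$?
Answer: $\frac{923521}{2401} \approx 384.64$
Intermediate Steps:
$q = 4$
$P{\left(j,X \right)} = 3 - \frac{j}{7}$
$N{\left(L,Y \right)} = \left(4 - \frac{Y}{7}\right)^{2}$ ($N{\left(L,Y \right)} = \left(\left(3 - \frac{Y}{7}\right) + 1\right)^{2} = \left(4 - \frac{Y}{7}\right)^{2}$)
$N^{2}{\left(q,R \right)} = \left(\frac{\left(-28 - 3\right)^{2}}{49}\right)^{2} = \left(\frac{\left(-31\right)^{2}}{49}\right)^{2} = \left(\frac{1}{49} \cdot 961\right)^{2} = \left(\frac{961}{49}\right)^{2} = \frac{923521}{2401}$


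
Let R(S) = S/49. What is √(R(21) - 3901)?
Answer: 2*I*√47782/7 ≈ 62.455*I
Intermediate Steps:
R(S) = S/49 (R(S) = S*(1/49) = S/49)
√(R(21) - 3901) = √((1/49)*21 - 3901) = √(3/7 - 3901) = √(-27304/7) = 2*I*√47782/7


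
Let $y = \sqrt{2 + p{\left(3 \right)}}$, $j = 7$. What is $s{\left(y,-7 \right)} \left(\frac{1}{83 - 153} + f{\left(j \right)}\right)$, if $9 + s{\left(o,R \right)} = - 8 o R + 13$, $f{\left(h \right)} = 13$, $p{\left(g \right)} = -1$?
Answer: $\frac{5454}{7} \approx 779.14$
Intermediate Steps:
$y = 1$ ($y = \sqrt{2 - 1} = \sqrt{1} = 1$)
$s{\left(o,R \right)} = 4 - 8 R o$ ($s{\left(o,R \right)} = -9 + \left(- 8 o R + 13\right) = -9 - \left(-13 + 8 R o\right) = 4 - 8 R o$)
$s{\left(y,-7 \right)} \left(\frac{1}{83 - 153} + f{\left(j \right)}\right) = \left(4 - \left(-56\right) 1\right) \left(\frac{1}{83 - 153} + 13\right) = \left(4 + 56\right) \left(\frac{1}{-70} + 13\right) = 60 \left(- \frac{1}{70} + 13\right) = 60 \cdot \frac{909}{70} = \frac{5454}{7}$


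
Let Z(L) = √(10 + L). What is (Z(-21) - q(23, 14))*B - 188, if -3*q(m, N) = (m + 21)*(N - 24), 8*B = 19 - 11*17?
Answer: 2892 - 21*I*√11 ≈ 2892.0 - 69.649*I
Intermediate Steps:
B = -21 (B = (19 - 11*17)/8 = (19 - 187)/8 = (⅛)*(-168) = -21)
q(m, N) = -(-24 + N)*(21 + m)/3 (q(m, N) = -(m + 21)*(N - 24)/3 = -(21 + m)*(-24 + N)/3 = -(-24 + N)*(21 + m)/3)
(Z(-21) - q(23, 14))*B - 188 = (√(10 - 21) - (168 - 7*14 + 8*23 - ⅓*14*23))*(-21) - 188 = (√(-11) - (168 - 98 + 184 - 322/3))*(-21) - 188 = (I*√11 - 1*440/3)*(-21) - 188 = (I*√11 - 440/3)*(-21) - 188 = (-440/3 + I*√11)*(-21) - 188 = (3080 - 21*I*√11) - 188 = 2892 - 21*I*√11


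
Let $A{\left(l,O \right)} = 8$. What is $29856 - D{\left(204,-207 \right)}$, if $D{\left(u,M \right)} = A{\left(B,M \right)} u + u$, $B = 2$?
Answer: $28020$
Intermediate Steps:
$D{\left(u,M \right)} = 9 u$ ($D{\left(u,M \right)} = 8 u + u = 9 u$)
$29856 - D{\left(204,-207 \right)} = 29856 - 9 \cdot 204 = 29856 - 1836 = 28020$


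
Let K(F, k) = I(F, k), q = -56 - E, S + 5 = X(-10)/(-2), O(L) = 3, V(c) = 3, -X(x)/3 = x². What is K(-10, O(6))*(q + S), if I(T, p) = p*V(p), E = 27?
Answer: 558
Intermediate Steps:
X(x) = -3*x²
S = 145 (S = -5 - 3*(-10)²/(-2) = -5 - 3*100*(-½) = -5 - 300*(-½) = -5 + 150 = 145)
q = -83 (q = -56 - 1*27 = -56 - 27 = -83)
I(T, p) = 3*p (I(T, p) = p*3 = 3*p)
K(F, k) = 3*k
K(-10, O(6))*(q + S) = (3*3)*(-83 + 145) = 9*62 = 558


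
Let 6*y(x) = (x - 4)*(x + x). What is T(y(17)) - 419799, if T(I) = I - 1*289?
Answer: -1260043/3 ≈ -4.2001e+5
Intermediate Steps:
y(x) = x*(-4 + x)/3 (y(x) = ((x - 4)*(x + x))/6 = ((-4 + x)*(2*x))/6 = (2*x*(-4 + x))/6 = x*(-4 + x)/3)
T(I) = -289 + I (T(I) = I - 289 = -289 + I)
T(y(17)) - 419799 = (-289 + (⅓)*17*(-4 + 17)) - 419799 = (-289 + (⅓)*17*13) - 419799 = (-289 + 221/3) - 419799 = -646/3 - 419799 = -1260043/3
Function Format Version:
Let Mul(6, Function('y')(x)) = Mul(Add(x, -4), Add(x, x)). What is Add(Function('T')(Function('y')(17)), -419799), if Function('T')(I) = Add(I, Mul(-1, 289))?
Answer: Rational(-1260043, 3) ≈ -4.2001e+5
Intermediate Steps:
Function('y')(x) = Mul(Rational(1, 3), x, Add(-4, x)) (Function('y')(x) = Mul(Rational(1, 6), Mul(Add(x, -4), Add(x, x))) = Mul(Rational(1, 6), Mul(Add(-4, x), Mul(2, x))) = Mul(Rational(1, 6), Mul(2, x, Add(-4, x))) = Mul(Rational(1, 3), x, Add(-4, x)))
Function('T')(I) = Add(-289, I) (Function('T')(I) = Add(I, -289) = Add(-289, I))
Add(Function('T')(Function('y')(17)), -419799) = Add(Add(-289, Mul(Rational(1, 3), 17, Add(-4, 17))), -419799) = Add(Add(-289, Mul(Rational(1, 3), 17, 13)), -419799) = Add(Add(-289, Rational(221, 3)), -419799) = Add(Rational(-646, 3), -419799) = Rational(-1260043, 3)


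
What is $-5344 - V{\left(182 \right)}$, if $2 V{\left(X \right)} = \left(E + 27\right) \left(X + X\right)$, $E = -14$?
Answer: $-7710$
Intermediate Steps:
$V{\left(X \right)} = 13 X$ ($V{\left(X \right)} = \frac{\left(-14 + 27\right) \left(X + X\right)}{2} = \frac{13 \cdot 2 X}{2} = \frac{26 X}{2} = 13 X$)
$-5344 - V{\left(182 \right)} = -5344 - 13 \cdot 182 = -5344 - 2366 = -7710$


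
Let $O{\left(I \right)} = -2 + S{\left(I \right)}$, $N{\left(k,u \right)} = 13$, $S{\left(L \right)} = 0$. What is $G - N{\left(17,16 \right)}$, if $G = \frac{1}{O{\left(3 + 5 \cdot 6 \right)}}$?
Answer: $- \frac{27}{2} \approx -13.5$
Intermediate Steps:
$O{\left(I \right)} = -2$ ($O{\left(I \right)} = -2 + 0 = -2$)
$G = - \frac{1}{2}$ ($G = \frac{1}{-2} = - \frac{1}{2} \approx -0.5$)
$G - N{\left(17,16 \right)} = - \frac{1}{2} - 13 = - \frac{27}{2}$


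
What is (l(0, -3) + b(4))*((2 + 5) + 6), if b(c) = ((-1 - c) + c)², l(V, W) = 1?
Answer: 26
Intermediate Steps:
b(c) = 1 (b(c) = (-1)² = 1)
(l(0, -3) + b(4))*((2 + 5) + 6) = (1 + 1)*((2 + 5) + 6) = 2*(7 + 6) = 2*13 = 26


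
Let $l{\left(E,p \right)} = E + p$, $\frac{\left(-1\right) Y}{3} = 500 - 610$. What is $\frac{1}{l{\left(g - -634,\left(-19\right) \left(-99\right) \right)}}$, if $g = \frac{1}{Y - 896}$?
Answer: $\frac{566}{1423489} \approx 0.00039761$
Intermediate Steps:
$Y = 330$ ($Y = - 3 \left(500 - 610\right) = \left(-3\right) \left(-110\right) = 330$)
$g = - \frac{1}{566}$ ($g = \frac{1}{330 - 896} = \frac{1}{-566} = - \frac{1}{566} \approx -0.0017668$)
$\frac{1}{l{\left(g - -634,\left(-19\right) \left(-99\right) \right)}} = \frac{1}{\left(- \frac{1}{566} - -634\right) - -1881} = \frac{1}{\left(- \frac{1}{566} + 634\right) + 1881} = \frac{1}{\frac{358843}{566} + 1881} = \frac{1}{\frac{1423489}{566}} = \frac{566}{1423489}$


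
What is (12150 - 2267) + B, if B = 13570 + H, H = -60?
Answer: 23393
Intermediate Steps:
B = 13510 (B = 13570 - 60 = 13510)
(12150 - 2267) + B = (12150 - 2267) + 13510 = 9883 + 13510 = 23393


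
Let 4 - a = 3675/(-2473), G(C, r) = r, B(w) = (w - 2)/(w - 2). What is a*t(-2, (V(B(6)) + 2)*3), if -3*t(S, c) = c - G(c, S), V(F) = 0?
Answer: -108536/7419 ≈ -14.629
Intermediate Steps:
B(w) = 1 (B(w) = (-2 + w)/(-2 + w) = 1)
a = 13567/2473 (a = 4 - 3675/(-2473) = 4 - 3675*(-1)/2473 = 4 - 1*(-3675/2473) = 4 + 3675/2473 = 13567/2473 ≈ 5.4860)
t(S, c) = -c/3 + S/3 (t(S, c) = -(c - S)/3 = -c/3 + S/3)
a*t(-2, (V(B(6)) + 2)*3) = 13567*(-(0 + 2)*3/3 + (1/3)*(-2))/2473 = 13567*(-2*3/3 - 2/3)/2473 = 13567*(-1/3*6 - 2/3)/2473 = 13567*(-2 - 2/3)/2473 = (13567/2473)*(-8/3) = -108536/7419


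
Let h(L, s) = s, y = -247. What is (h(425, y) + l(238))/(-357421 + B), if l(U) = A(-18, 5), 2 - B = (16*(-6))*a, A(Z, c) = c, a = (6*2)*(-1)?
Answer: 242/358571 ≈ 0.00067490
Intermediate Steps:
a = -12 (a = 12*(-1) = -12)
B = -1150 (B = 2 - 16*(-6)*(-12) = 2 - (-96)*(-12) = 2 - 1*1152 = 2 - 1152 = -1150)
l(U) = 5
(h(425, y) + l(238))/(-357421 + B) = (-247 + 5)/(-357421 - 1150) = -242/(-358571) = -242*(-1/358571) = 242/358571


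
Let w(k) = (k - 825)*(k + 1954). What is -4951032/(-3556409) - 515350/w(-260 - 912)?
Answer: 4782297152539/2776940170243 ≈ 1.7221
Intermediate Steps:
w(k) = (-825 + k)*(1954 + k)
-4951032/(-3556409) - 515350/w(-260 - 912) = -4951032/(-3556409) - 515350/(-1612050 + (-260 - 912)² + 1129*(-260 - 912)) = -4951032*(-1/3556409) - 515350/(-1612050 + (-1172)² + 1129*(-1172)) = 4951032/3556409 - 515350/(-1612050 + 1373584 - 1323188) = 4951032/3556409 - 515350/(-1561654) = 4951032/3556409 - 515350*(-1/1561654) = 4951032/3556409 + 257675/780827 = 4782297152539/2776940170243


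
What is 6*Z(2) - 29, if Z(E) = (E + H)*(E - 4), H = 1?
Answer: -65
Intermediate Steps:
Z(E) = (1 + E)*(-4 + E) (Z(E) = (E + 1)*(E - 4) = (1 + E)*(-4 + E))
6*Z(2) - 29 = 6*(-4 + 2² - 3*2) - 29 = 6*(-4 + 4 - 6) - 29 = 6*(-6) - 29 = -36 - 29 = -65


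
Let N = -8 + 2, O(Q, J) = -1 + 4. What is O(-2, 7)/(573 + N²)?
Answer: 1/203 ≈ 0.0049261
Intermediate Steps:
O(Q, J) = 3
N = -6
O(-2, 7)/(573 + N²) = 3/(573 + (-6)²) = 3/(573 + 36) = 3/609 = 3*(1/609) = 1/203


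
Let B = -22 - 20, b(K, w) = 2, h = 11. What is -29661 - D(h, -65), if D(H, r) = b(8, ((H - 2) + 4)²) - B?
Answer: -29705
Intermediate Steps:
B = -42
D(H, r) = 44 (D(H, r) = 2 - 1*(-42) = 2 + 42 = 44)
-29661 - D(h, -65) = -29661 - 1*44 = -29661 - 44 = -29705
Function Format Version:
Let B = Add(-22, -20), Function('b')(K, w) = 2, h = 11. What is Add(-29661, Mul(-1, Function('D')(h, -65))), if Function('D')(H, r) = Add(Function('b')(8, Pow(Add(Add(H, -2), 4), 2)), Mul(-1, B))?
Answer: -29705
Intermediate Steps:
B = -42
Function('D')(H, r) = 44 (Function('D')(H, r) = Add(2, Mul(-1, -42)) = Add(2, 42) = 44)
Add(-29661, Mul(-1, Function('D')(h, -65))) = Add(-29661, Mul(-1, 44)) = Add(-29661, -44) = -29705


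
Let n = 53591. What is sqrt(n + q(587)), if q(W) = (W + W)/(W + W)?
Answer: 2*sqrt(13398) ≈ 231.50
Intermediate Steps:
q(W) = 1 (q(W) = (2*W)/((2*W)) = (2*W)*(1/(2*W)) = 1)
sqrt(n + q(587)) = sqrt(53591 + 1) = sqrt(53592) = 2*sqrt(13398)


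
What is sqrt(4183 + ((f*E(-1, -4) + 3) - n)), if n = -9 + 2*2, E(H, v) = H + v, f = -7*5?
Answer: sqrt(4366) ≈ 66.076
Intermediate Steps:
f = -35
n = -5 (n = -9 + 4 = -5)
sqrt(4183 + ((f*E(-1, -4) + 3) - n)) = sqrt(4183 + ((-35*(-1 - 4) + 3) - 1*(-5))) = sqrt(4183 + ((-35*(-5) + 3) + 5)) = sqrt(4183 + ((175 + 3) + 5)) = sqrt(4183 + (178 + 5)) = sqrt(4183 + 183) = sqrt(4366)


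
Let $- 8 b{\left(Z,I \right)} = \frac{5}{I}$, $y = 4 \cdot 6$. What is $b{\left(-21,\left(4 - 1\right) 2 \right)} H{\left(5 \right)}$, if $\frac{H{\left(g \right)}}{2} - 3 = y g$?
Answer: $- \frac{205}{8} \approx -25.625$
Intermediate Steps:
$y = 24$
$b{\left(Z,I \right)} = - \frac{5}{8 I}$ ($b{\left(Z,I \right)} = - \frac{5 \frac{1}{I}}{8} = - \frac{5}{8 I}$)
$H{\left(g \right)} = 6 + 48 g$ ($H{\left(g \right)} = 6 + 2 \cdot 24 g = 6 + 48 g$)
$b{\left(-21,\left(4 - 1\right) 2 \right)} H{\left(5 \right)} = - \frac{5}{8 \left(4 - 1\right) 2} \left(6 + 48 \cdot 5\right) = - \frac{5}{8 \cdot 3 \cdot 2} \left(6 + 240\right) = - \frac{5}{8 \cdot 6} \cdot 246 = \left(- \frac{5}{8}\right) \frac{1}{6} \cdot 246 = \left(- \frac{5}{48}\right) 246 = - \frac{205}{8}$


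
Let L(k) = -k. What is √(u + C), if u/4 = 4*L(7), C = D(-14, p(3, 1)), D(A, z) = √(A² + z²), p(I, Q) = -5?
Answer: √(-112 + √221) ≈ 9.8557*I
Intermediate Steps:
C = √221 (C = √((-14)² + (-5)²) = √(196 + 25) = √221 ≈ 14.866)
u = -112 (u = 4*(4*(-1*7)) = 4*(4*(-7)) = 4*(-28) = -112)
√(u + C) = √(-112 + √221)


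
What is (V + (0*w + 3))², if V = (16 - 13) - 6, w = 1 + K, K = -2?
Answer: 0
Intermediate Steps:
w = -1 (w = 1 - 2 = -1)
V = -3 (V = 3 - 6 = -3)
(V + (0*w + 3))² = (-3 + (0*(-1) + 3))² = (-3 + (0 + 3))² = (-3 + 3)² = 0² = 0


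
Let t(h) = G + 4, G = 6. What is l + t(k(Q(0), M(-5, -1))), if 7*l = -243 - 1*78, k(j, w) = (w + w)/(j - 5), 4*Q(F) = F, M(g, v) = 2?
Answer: -251/7 ≈ -35.857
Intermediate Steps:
Q(F) = F/4
k(j, w) = 2*w/(-5 + j) (k(j, w) = (2*w)/(-5 + j) = 2*w/(-5 + j))
t(h) = 10 (t(h) = 6 + 4 = 10)
l = -321/7 (l = (-243 - 1*78)/7 = (-243 - 78)/7 = (⅐)*(-321) = -321/7 ≈ -45.857)
l + t(k(Q(0), M(-5, -1))) = -321/7 + 10 = -251/7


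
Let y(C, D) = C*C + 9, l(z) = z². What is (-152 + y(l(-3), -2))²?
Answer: 3844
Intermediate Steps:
y(C, D) = 9 + C² (y(C, D) = C² + 9 = 9 + C²)
(-152 + y(l(-3), -2))² = (-152 + (9 + ((-3)²)²))² = (-152 + (9 + 9²))² = (-152 + (9 + 81))² = (-152 + 90)² = (-62)² = 3844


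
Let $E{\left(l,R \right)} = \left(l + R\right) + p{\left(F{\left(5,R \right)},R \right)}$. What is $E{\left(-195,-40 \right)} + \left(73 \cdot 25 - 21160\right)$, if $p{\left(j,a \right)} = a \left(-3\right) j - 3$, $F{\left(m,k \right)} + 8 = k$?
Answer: $-25333$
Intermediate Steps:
$F{\left(m,k \right)} = -8 + k$
$p{\left(j,a \right)} = -3 - 3 a j$ ($p{\left(j,a \right)} = - 3 a j - 3 = -3 - 3 a j$)
$E{\left(l,R \right)} = -3 + R + l - 3 R \left(-8 + R\right)$ ($E{\left(l,R \right)} = \left(l + R\right) - \left(3 + 3 R \left(-8 + R\right)\right) = \left(R + l\right) - \left(3 + 3 R \left(-8 + R\right)\right) = -3 + R + l - 3 R \left(-8 + R\right)$)
$E{\left(-195,-40 \right)} + \left(73 \cdot 25 - 21160\right) = \left(-3 - 40 - 195 - - 120 \left(-8 - 40\right)\right) + \left(73 \cdot 25 - 21160\right) = \left(-3 - 40 - 195 - \left(-120\right) \left(-48\right)\right) + \left(1825 - 21160\right) = \left(-3 - 40 - 195 - 5760\right) - 19335 = -5998 - 19335 = -25333$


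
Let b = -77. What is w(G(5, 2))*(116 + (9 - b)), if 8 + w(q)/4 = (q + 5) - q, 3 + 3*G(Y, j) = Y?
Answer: -2424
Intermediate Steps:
G(Y, j) = -1 + Y/3
w(q) = -12 (w(q) = -32 + 4*((q + 5) - q) = -32 + 4*((5 + q) - q) = -32 + 4*5 = -32 + 20 = -12)
w(G(5, 2))*(116 + (9 - b)) = -12*(116 + (9 - 1*(-77))) = -12*(116 + (9 + 77)) = -12*(116 + 86) = -12*202 = -2424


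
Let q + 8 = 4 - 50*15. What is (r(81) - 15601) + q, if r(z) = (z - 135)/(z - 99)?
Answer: -16352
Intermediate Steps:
r(z) = (-135 + z)/(-99 + z)
q = -754 (q = -8 + (4 - 50*15) = -8 + (4 - 750) = -8 - 746 = -754)
(r(81) - 15601) + q = ((-135 + 81)/(-99 + 81) - 15601) - 754 = (-54/(-18) - 15601) - 754 = (-1/18*(-54) - 15601) - 754 = (3 - 15601) - 754 = -15598 - 754 = -16352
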